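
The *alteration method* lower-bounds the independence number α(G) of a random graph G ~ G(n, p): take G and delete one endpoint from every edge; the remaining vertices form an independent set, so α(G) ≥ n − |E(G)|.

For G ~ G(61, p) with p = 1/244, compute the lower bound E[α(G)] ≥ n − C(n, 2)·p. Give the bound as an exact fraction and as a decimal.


E[|E(G)|] = C(61, 2)·p = 1830 · (1/244) = 15/2.
E[α(G)] ≥ n − E[|E(G)|] = 61 − 15/2 = 107/2.
Numerically: ≈ 53.50000.
(This is only a lower bound; the true E[α(G)] may be larger.)

E[α(G)] ≥ 107/2 ≈ 53.50000.


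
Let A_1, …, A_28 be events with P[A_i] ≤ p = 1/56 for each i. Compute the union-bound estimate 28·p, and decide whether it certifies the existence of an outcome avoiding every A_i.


Union bound: P[∪_{i=1}^{28} A_i] ≤ Σ_i P[A_i] ≤ 28·p = 28·(1/56) = 1/2.
Numerically: 1/2 ≈ 0.50000.
Is 1/2 < 1? YES.
Since P[∪ A_i] ≤ 1/2 < 1, the complement has P[∩ A_i^c] ≥ 1 − 1/2 = 1/2 > 0, so some outcome avoids every A_i.

28·p = 1/2 ≈ 0.50000; existence CERTIFIED by the union bound.


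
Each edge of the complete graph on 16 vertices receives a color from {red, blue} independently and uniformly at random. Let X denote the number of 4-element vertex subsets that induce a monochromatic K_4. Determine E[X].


Let X = Σ_S X_S over the C(16, 4) = 1820 subsets S of size 4, where X_S = 1 if the K_4 on S is monochromatic.
For a fixed S, the K_4 on S has C(4, 2) = 6 edges. P[all 6 edges red] = (1/2)^6, and likewise for blue, so P[monochromatic] = 2·(1/2)^6 = 2^{1 − 6} = 1/32.
By linearity of expectation: E[X] = C(16, 4) · 2^{1 − 6} = 1820 · 1/32 = 455/8.
Numerically: E[X] ≈ 56.875000.

E[X] = C(16,4)·2^(1−C(4,2)) = 455/8 ≈ 56.875000.


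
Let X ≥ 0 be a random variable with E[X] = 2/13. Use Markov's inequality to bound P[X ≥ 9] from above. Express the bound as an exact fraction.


μ = E[X] = 2/13, a = 9.
Markov: P[X ≥ 9] ≤ μ/a = (2/13)/9 = 2/117.
Numerically: ≈ 0.017094.
(Since a = 9 > μ = 0.153846, the bound 2/117 is < 1 and informative.)

P[X ≥ 9] ≤ 2/117 ≈ 0.017094.


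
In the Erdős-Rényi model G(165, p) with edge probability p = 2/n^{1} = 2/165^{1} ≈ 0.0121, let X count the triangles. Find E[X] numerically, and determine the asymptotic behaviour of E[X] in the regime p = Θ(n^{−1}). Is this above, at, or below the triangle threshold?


Number of potential triangles: C(165, 3) = 735130.
Each occurs with probability p³ ≈ (0.0121)³ ≈ 1.78089e-06.
By linearity: E[X] = C(165, 3)·p³ ≈ 735130 · 1.78089e-06 ≈ 1.309.
Here α = 1, so p = 2/n is exactly at the triangle threshold p ~ 1/n. Asymptotically E[X] → c³/6 = 2³/6 = 4/3 ≈ 1.333, a bounded constant. In this regime the triangle count is asymptotically Poisson(c³/6).

E[X] ≈ 1.309; in regime p = Θ(1/n^{1}) E[X] stays bounded (at the triangle threshold p ~ 1/n).


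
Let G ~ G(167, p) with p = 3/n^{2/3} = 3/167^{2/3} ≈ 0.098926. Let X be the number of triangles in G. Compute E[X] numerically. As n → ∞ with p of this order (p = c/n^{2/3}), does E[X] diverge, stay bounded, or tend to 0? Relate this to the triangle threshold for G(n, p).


Number of potential triangles: C(167, 3) = 762355.
Each occurs with probability p³ ≈ (0.098926)³ ≈ 9.6812363e-04.
By linearity: E[X] = C(167, 3)·p³ ≈ 762355 · 9.6812363e-04 ≈ 738.05389.
Since α = 2/3 < 1, p = c/n^{2/3} ≫ 1/n is above the triangle threshold p ~ 1/n. Asymptotically E[X] ~ (c³/6)·n^{3(1−α)} = (3³/6)·n^{1} → ∞; triangles are abundant w.h.p.

E[X] ≈ 738.05389; in regime p = Θ(1/n^{2/3}) E[X] diverges (above the triangle threshold p ~ 1/n).


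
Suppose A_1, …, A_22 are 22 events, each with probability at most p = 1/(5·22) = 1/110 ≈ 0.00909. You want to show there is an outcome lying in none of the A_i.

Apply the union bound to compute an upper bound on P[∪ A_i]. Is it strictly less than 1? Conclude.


Union bound: P[∪_{i=1}^{22} A_i] ≤ Σ_i P[A_i] ≤ 22·p = 22·(1/110) = 1/5.
Numerically: 1/5 ≈ 0.20000.
Is 1/5 < 1? YES.
Since P[∪ A_i] ≤ 1/5 < 1, the complement has P[∩ A_i^c] ≥ 1 − 1/5 = 4/5 > 0, so some outcome avoids every A_i.

22·p = 1/5 ≈ 0.20000; existence CERTIFIED by the union bound.


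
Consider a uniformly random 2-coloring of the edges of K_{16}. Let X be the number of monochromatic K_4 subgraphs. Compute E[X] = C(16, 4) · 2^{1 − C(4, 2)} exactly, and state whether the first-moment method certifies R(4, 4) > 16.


E[X] = C(16, 4) · 2^{1 − 6} = 1820 · 2^{−5} = 1820/32.
As a reduced fraction: E[X] = 455/8 ≈ 56.875000.
Is E[X] < 1? NO.
Since E[X] ≥ 1, the first-moment bound is inconclusive at n = 16; it does NOT by itself certify R(4, 4) > 16.

E[X] = 455/8 ≈ 56.875000; E[X] ≥ 1; first-moment method inconclusive here.


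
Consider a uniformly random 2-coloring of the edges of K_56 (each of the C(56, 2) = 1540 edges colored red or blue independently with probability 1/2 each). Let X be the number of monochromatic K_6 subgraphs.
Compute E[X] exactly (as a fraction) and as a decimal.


Let X = Σ_S X_S over the C(56, 6) = 32468436 subsets S of size 6, where X_S = 1 if the K_6 on S is monochromatic.
For a fixed S, the K_6 on S has C(6, 2) = 15 edges. P[all 15 edges red] = (1/2)^15, and likewise for blue, so P[monochromatic] = 2·(1/2)^15 = 2^{1 − 15} = 1/16384.
By linearity: E[X] = C(56, 6) · 2^{1 − 15} = 32468436 · 1/16384 = 8117109/4096.
Numerically: E[X] ≈ 1981.716.

E[X] = C(56,6)·2^(1−C(6,2)) = 8117109/4096 ≈ 1981.716.


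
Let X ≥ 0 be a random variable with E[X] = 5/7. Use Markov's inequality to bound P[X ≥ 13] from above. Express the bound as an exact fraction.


μ = E[X] = 5/7, a = 13.
Markov: P[X ≥ 13] ≤ μ/a = (5/7)/13 = 5/91.
Numerically: ≈ 0.055.
(Since a = 13 > μ = 0.714, the bound 5/91 is < 1 and informative.)

P[X ≥ 13] ≤ 5/91 ≈ 0.055.


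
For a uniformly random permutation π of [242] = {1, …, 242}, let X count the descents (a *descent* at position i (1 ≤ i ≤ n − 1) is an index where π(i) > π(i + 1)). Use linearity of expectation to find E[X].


Write X = Σ X_I over i = 1, …, 241, with X_I the indicator of one descent.
There are 241 indicators.
For each fixed i, the pair (π(i), π(i+1)) is a uniformly random ordered pair of distinct values from {1, …, 242}; by symmetry P[π(i) > π(i+1)] = 1/2.
By linearity: E[X] = 241 · (1/2) = (242 − 1) · (1/2) = 241/2 ≈ 120.500.

E[X] = 241/2 = 120.500.


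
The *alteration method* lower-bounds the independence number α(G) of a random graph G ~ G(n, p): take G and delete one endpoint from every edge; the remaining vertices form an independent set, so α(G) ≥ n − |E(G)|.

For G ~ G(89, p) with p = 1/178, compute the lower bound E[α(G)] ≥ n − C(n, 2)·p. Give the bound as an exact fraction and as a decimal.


E[|E(G)|] = C(89, 2)·p = 3916 · (1/178) = 22.
E[α(G)] ≥ n − E[|E(G)|] = 89 − 22 = 67.
Numerically: ≈ 67.0000.
(This is only a lower bound; the true E[α(G)] may be larger.)

E[α(G)] ≥ 67 ≈ 67.0000.


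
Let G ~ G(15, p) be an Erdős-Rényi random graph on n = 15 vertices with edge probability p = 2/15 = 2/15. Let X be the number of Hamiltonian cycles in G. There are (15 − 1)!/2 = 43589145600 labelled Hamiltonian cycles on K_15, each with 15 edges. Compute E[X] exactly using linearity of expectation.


K_15 has (15 − 1)!/2 = 43589145600 labelled Hamiltonian cycles.
For each such Hamiltonian cycle H, let X_H = 1 if all 15 edges of H are present in G. Then P[X_H = 1] = p^{15} = (2/15)^{15} = 32768/437893890380859375.
Summing the indicators: E[X] = Σ_H E[X_H] = 43589145600 · p^{15} = 43589145600 · 32768/437893890380859375 = 235115905024/72081298828125.
Numerically: E[X] ≈ 0.0032618.

E[X] = 43589145600 · (2/15)^{15} = 235115905024/72081298828125 ≈ 0.0032618.


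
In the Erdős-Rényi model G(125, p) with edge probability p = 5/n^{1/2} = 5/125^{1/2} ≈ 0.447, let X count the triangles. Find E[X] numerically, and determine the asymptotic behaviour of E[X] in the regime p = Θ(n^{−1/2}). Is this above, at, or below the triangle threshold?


Number of potential triangles: C(125, 3) = 317750.
Each occurs with probability p³ ≈ (0.447)³ ≈ 8.94427e-02.
By linearity: E[X] = C(125, 3)·p³ ≈ 317750 · 8.94427e-02 ≈ 28420.424.
Since α = 1/2 < 1, p = c/n^{1/2} ≫ 1/n is above the triangle threshold p ~ 1/n. Asymptotically E[X] ~ (c³/6)·n^{3(1−α)} = (5³/6)·n^{1.5} → ∞; triangles are abundant w.h.p.

E[X] ≈ 28420.424; in regime p = Θ(1/n^{1/2}) E[X] diverges (above the triangle threshold p ~ 1/n).


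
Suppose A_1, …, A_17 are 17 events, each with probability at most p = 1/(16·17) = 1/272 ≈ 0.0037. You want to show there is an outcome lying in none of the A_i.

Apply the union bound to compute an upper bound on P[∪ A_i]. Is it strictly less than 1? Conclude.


Union bound: P[∪_{i=1}^{17} A_i] ≤ Σ_i P[A_i] ≤ 17·p = 17·(1/272) = 1/16.
Numerically: 1/16 ≈ 0.0625.
Is 1/16 < 1? YES.
Since P[∪ A_i] ≤ 1/16 < 1, the complement has P[∩ A_i^c] ≥ 1 − 1/16 = 15/16 > 0, so some outcome avoids every A_i.

17·p = 1/16 ≈ 0.0625; existence CERTIFIED by the union bound.


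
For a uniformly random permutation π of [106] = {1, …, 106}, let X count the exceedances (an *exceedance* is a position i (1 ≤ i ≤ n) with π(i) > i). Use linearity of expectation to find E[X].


Write X = Σ_{i=1}^{106} X_i, where X_i = 1_{π(i) > i}.
For each fixed i, π(i) is uniform over {1, …, 106} (marginal of a uniform permutation), so P[π(i) > i] = (n − i)/n. Summing: Σ_{i=1}^{106} (n − i)/n = (0 + 1 + … + 105)/106 = 106(106 − 1)/(2·106) = (106 − 1)/2.
Hence E[X] = Σ_{i=1}^{106} (106 − i)/106 = 105/2 ≈ 52.500000.

E[X] = 105/2 = 52.500000.


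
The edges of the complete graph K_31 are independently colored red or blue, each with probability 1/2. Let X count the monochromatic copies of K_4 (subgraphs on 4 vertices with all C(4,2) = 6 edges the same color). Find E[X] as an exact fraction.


Let X = Σ_S X_S over the C(31, 4) = 31465 subsets S of size 4, where X_S = 1 if the K_4 on S is monochromatic.
For a fixed S, the K_4 on S has C(4, 2) = 6 edges. P[all 6 edges red] = (1/2)^6, and likewise for blue, so P[monochromatic] = 2·(1/2)^6 = 2^{1 − 6} = 1/32.
Summing: E[X] = C(31, 4) · 2^{1 − 6} = 31465 · 1/32 = 31465/32.
Numerically: E[X] ≈ 983.281.

E[X] = C(31,4)·2^(1−C(4,2)) = 31465/32 ≈ 983.281.


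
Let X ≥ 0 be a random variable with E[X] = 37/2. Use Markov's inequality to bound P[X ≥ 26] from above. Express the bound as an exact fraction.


μ = E[X] = 37/2, a = 26.
Markov: P[X ≥ 26] ≤ μ/a = (37/2)/26 = 37/52.
Numerically: ≈ 0.7115.
(Since a = 26 > μ = 18.5000, the bound 37/52 is < 1 and informative.)

P[X ≥ 26] ≤ 37/52 ≈ 0.7115.


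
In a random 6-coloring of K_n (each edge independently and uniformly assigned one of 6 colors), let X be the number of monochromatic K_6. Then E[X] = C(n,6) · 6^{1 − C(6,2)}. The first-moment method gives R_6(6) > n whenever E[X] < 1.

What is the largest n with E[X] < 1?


We need C(n, 6) · 6^{1 − 15} < 1, i.e. C(n, 6) < 6^{15 − 1} = 78364164096.
Check values of n near the boundary:
  n = 194: C(194, 6) = 68482017072; 68482017072 < 78364164096? YES
  n = 195: C(195, 6) = 70656049360; 70656049360 < 78364164096? YES
  n = 196: C(196, 6) = 72887293024; 72887293024 < 78364164096? YES
  n = 197: C(197, 6) = 75176946208; 75176946208 < 78364164096? YES
  n = 198: C(198, 6) = 77526225777; 77526225777 < 78364164096? YES
  n = 199: C(199, 6) = 79936367511; 79936367511 < 78364164096? NO
  n = 200: C(200, 6) = 82408626300; 82408626300 < 78364164096? NO
The largest n with C(n, 6) < 78364164096 is n = 198 (where E[X] = 25842075259/26121388032 ≈ 0.989). Hence R_6(6) > 198, i.e. R_6(6) ≥ 199.

Largest n = 198; hence R_6(6) > 198.


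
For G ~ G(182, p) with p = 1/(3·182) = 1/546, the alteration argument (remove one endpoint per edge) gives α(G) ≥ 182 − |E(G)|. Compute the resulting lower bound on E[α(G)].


E[|E(G)|] = C(182, 2)·p = 16471 · (1/546) = 181/6.
E[α(G)] ≥ n − E[|E(G)|] = 182 − 181/6 = 911/6.
Numerically: ≈ 151.83333.
(This is only a lower bound; the true E[α(G)] may be larger.)

E[α(G)] ≥ 911/6 ≈ 151.83333.


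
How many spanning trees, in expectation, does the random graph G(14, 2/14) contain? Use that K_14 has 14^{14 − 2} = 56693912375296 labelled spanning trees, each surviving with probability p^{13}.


K_14 has 14^{14 − 2} = 56693912375296 labelled spanning trees.
For each such spanning tree H, let X_H = 1 if all 13 edges of H are present in G. Then P[X_H = 1] = p^{13} = (1/7)^{13} = 1/96889010407.
By linearity of expectation: E[X] = Σ_H E[X_H] = 56693912375296 · p^{13} = 56693912375296 · 1/96889010407 = 4096/7.
Numerically: E[X] ≈ 585.14.

E[X] = 56693912375296 · (1/7)^{13} = 4096/7 ≈ 585.14.


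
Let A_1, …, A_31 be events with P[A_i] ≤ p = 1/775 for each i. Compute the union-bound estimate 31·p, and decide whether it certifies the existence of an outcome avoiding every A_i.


Union bound: P[∪_{i=1}^{31} A_i] ≤ Σ_i P[A_i] ≤ 31·p = 31·(1/775) = 1/25.
Numerically: 1/25 ≈ 0.0400.
Is 1/25 < 1? YES.
Since P[∪ A_i] ≤ 1/25 < 1, the complement has P[∩ A_i^c] ≥ 1 − 1/25 = 24/25 > 0, so some outcome avoids every A_i.

31·p = 1/25 ≈ 0.0400; existence CERTIFIED by the union bound.


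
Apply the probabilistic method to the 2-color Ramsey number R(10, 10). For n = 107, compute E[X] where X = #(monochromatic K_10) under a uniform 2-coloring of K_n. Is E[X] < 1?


E[X] = C(107, 10) · 2^{1 − 45} = 35137373005735 · 2^{−44} = 35137373005735/17592186044416.
As a reduced fraction: E[X] = 35137373005735/17592186044416 ≈ 1.997.
Is E[X] < 1? NO.
Since E[X] ≥ 1, the first-moment bound is inconclusive at n = 107; it does NOT by itself certify R(10, 10) > 107.

E[X] = 35137373005735/17592186044416 ≈ 1.997; E[X] ≥ 1; first-moment method inconclusive here.


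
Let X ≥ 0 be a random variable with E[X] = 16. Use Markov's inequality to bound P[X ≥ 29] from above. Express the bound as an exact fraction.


μ = E[X] = 16, a = 29.
Markov: P[X ≥ 29] ≤ μ/a = (16)/29 = 16/29.
Numerically: ≈ 0.552.
(Since a = 29 > μ = 16.000, the bound 16/29 is < 1 and informative.)

P[X ≥ 29] ≤ 16/29 ≈ 0.552.


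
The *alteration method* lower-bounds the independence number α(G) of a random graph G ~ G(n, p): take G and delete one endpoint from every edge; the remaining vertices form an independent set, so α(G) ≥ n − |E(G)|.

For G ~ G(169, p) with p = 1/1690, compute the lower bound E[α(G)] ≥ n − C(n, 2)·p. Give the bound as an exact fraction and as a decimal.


E[|E(G)|] = C(169, 2)·p = 14196 · (1/1690) = 42/5.
E[α(G)] ≥ n − E[|E(G)|] = 169 − 42/5 = 803/5.
Numerically: ≈ 160.600.
(This is only a lower bound; the true E[α(G)] may be larger.)

E[α(G)] ≥ 803/5 ≈ 160.600.


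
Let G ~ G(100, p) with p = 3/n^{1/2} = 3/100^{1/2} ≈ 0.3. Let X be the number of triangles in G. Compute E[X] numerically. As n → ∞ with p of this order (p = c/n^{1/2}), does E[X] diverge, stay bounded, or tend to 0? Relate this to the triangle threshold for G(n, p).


Number of potential triangles: C(100, 3) = 161700.
Each occurs with probability p³ ≈ (0.3)³ ≈ 2.70000000e-02.
By linearity: E[X] = C(100, 3)·p³ ≈ 161700 · 2.70000000e-02 ≈ 4365.900000.
Since α = 1/2 < 1, p = c/n^{1/2} ≫ 1/n is above the triangle threshold p ~ 1/n. Asymptotically E[X] ~ (c³/6)·n^{3(1−α)} = (3³/6)·n^{1.5} → ∞; triangles are abundant w.h.p.

E[X] ≈ 4365.900000; in regime p = Θ(1/n^{1/2}) E[X] diverges (above the triangle threshold p ~ 1/n).


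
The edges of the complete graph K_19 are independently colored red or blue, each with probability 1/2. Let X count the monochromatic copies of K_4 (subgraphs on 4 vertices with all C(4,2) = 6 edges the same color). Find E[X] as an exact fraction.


Let X = Σ_S X_S over the C(19, 4) = 3876 subsets S of size 4, where X_S = 1 if the K_4 on S is monochromatic.
For a fixed S, the K_4 on S has C(4, 2) = 6 edges. P[all 6 edges red] = (1/2)^6, and likewise for blue, so P[monochromatic] = 2·(1/2)^6 = 2^{1 − 6} = 1/32.
By linearity: E[X] = C(19, 4) · 2^{1 − 6} = 3876 · 1/32 = 969/8.
Numerically: E[X] ≈ 121.125.

E[X] = C(19,4)·2^(1−C(4,2)) = 969/8 ≈ 121.125.


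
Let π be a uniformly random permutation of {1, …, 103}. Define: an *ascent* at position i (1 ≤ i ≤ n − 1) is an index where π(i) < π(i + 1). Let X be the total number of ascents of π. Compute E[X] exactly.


Write X = Σ X_I over i = 1, …, 102, with X_I the indicator of one ascent.
There are 102 indicators.
For each fixed i, the pair (π(i), π(i+1)) is a uniformly random ordered pair of distinct values from {1, …, 103}; by symmetry P[π(i) < π(i+1)] = 1/2.
By linearity: E[X] = 102 · (1/2) = (103 − 1) · (1/2) = 51 ≈ 51.000000.

E[X] = 51 = 51.000000.


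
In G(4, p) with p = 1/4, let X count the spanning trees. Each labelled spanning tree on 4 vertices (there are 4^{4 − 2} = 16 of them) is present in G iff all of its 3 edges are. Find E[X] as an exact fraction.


K_4 has 4^{4 − 2} = 16 labelled spanning trees.
For each such spanning tree H, let X_H = 1 if all 3 edges of H are present in G. Then P[X_H = 1] = p^{3} = (1/4)^{3} = 1/64.
Summing the indicators: E[X] = Σ_H E[X_H] = 16 · p^{3} = 16 · 1/64 = 1/4.
Numerically: E[X] ≈ 0.25.

E[X] = 16 · (1/4)^{3} = 1/4 ≈ 0.25.


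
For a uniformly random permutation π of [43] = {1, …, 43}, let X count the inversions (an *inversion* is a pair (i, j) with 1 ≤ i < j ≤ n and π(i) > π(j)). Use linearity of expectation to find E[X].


Write X = Σ X_I over the C(43, 2) = 903 pairs i < j, with X_I the indicator of one inversion.
There are 903 indicators.
For each fixed pair i < j, the values π(i) and π(j) are two distinct elements of {1, …, 43} in uniformly random order; by symmetry P[π(i) > π(j)] = 1/2.
By linearity: E[X] = 903 · (1/2) = C(43, 2) · (1/2) = 903/2 = 903/2 ≈ 451.50000.

E[X] = 903/2 = 451.50000.


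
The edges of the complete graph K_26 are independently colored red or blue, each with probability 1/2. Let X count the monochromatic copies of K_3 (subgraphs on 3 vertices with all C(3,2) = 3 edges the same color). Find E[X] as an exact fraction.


Let X = Σ_S X_S over the C(26, 3) = 2600 subsets S of size 3, where X_S = 1 if the K_3 on S is monochromatic.
For a fixed S, the K_3 on S has C(3, 2) = 3 edges. P[all 3 edges red] = (1/2)^3, and likewise for blue, so P[monochromatic] = 2·(1/2)^3 = 2^{1 − 3} = 1/4.
By linearity: E[X] = C(26, 3) · 2^{1 − 3} = 2600 · 1/4 = 650.
Numerically: E[X] ≈ 650.00000.

E[X] = C(26,3)·2^(1−C(3,2)) = 650 ≈ 650.00000.


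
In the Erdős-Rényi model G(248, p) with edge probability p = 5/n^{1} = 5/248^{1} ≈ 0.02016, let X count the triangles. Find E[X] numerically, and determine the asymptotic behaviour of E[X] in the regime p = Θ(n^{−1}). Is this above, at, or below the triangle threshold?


Number of potential triangles: C(248, 3) = 2511496.
Each occurs with probability p³ ≈ (0.02016)³ ≈ 8.195113e-06.
By linearity: E[X] = C(248, 3)·p³ ≈ 2511496 · 8.195113e-06 ≈ 20.5820.
Here α = 1, so p = 5/n is exactly at the triangle threshold p ~ 1/n. Asymptotically E[X] → c³/6 = 5³/6 = 125/6 ≈ 20.8333, a bounded constant. In this regime the triangle count is asymptotically Poisson(c³/6).

E[X] ≈ 20.5820; in regime p = Θ(1/n^{1}) E[X] stays bounded (at the triangle threshold p ~ 1/n).


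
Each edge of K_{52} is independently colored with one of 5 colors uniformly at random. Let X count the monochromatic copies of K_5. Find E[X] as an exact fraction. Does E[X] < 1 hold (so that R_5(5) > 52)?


E[X] = C(52, 5) · 5^{1 − 10} = 2598960 · 5^{−9} = 2598960/1953125.
As a reduced fraction: E[X] = 519792/390625 ≈ 1.33067.
Is E[X] < 1? NO.
Since E[X] ≥ 1, the first-moment bound is inconclusive at n = 52; it does NOT by itself certify R_5(5) > 52.

E[X] = 519792/390625 ≈ 1.33067; E[X] ≥ 1; first-moment method inconclusive here.


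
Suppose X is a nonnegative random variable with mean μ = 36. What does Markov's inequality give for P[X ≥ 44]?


μ = E[X] = 36, a = 44.
Markov: P[X ≥ 44] ≤ μ/a = (36)/44 = 9/11.
Numerically: ≈ 0.81818.
(Since a = 44 > μ = 36.00000, the bound 9/11 is < 1 and informative.)

P[X ≥ 44] ≤ 9/11 ≈ 0.81818.


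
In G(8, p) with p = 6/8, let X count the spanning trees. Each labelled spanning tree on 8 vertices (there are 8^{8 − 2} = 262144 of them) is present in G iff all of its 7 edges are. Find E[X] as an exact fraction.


K_8 has 8^{8 − 2} = 262144 labelled spanning trees.
For each such spanning tree H, let X_H = 1 if all 7 edges of H are present in G. Then P[X_H = 1] = p^{7} = (3/4)^{7} = 2187/16384.
By linearity: E[X] = Σ_H E[X_H] = 262144 · p^{7} = 262144 · 2187/16384 = 34992.
Numerically: E[X] ≈ 3.5e+04.

E[X] = 262144 · (3/4)^{7} = 34992 ≈ 3.5e+04.


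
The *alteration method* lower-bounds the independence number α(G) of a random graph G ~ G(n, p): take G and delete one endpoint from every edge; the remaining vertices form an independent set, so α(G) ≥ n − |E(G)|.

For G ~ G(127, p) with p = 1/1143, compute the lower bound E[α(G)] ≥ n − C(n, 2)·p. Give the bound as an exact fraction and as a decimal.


E[|E(G)|] = C(127, 2)·p = 8001 · (1/1143) = 7.
E[α(G)] ≥ n − E[|E(G)|] = 127 − 7 = 120.
Numerically: ≈ 120.00000.
(This is only a lower bound; the true E[α(G)] may be larger.)

E[α(G)] ≥ 120 ≈ 120.00000.


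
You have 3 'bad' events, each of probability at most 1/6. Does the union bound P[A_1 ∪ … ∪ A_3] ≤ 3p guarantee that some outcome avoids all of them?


Union bound: P[∪_{i=1}^{3} A_i] ≤ Σ_i P[A_i] ≤ 3·p = 3·(1/6) = 1/2.
Numerically: 1/2 ≈ 0.500.
Is 1/2 < 1? YES.
Since P[∪ A_i] ≤ 1/2 < 1, the complement has P[∩ A_i^c] ≥ 1 − 1/2 = 1/2 > 0, so some outcome avoids every A_i.

3·p = 1/2 ≈ 0.500; existence CERTIFIED by the union bound.


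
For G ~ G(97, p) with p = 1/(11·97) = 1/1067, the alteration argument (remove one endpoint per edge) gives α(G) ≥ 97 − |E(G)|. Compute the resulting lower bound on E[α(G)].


E[|E(G)|] = C(97, 2)·p = 4656 · (1/1067) = 48/11.
E[α(G)] ≥ n − E[|E(G)|] = 97 − 48/11 = 1019/11.
Numerically: ≈ 92.6364.
(This is only a lower bound; the true E[α(G)] may be larger.)

E[α(G)] ≥ 1019/11 ≈ 92.6364.


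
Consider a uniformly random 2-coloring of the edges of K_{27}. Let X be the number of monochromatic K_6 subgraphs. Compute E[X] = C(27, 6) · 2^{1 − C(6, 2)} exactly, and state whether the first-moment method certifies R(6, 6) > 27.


E[X] = C(27, 6) · 2^{1 − 15} = 296010 · 2^{−14} = 296010/16384.
As a reduced fraction: E[X] = 148005/8192 ≈ 18.0670.
Is E[X] < 1? NO.
Since E[X] ≥ 1, the first-moment bound is inconclusive at n = 27; it does NOT by itself certify R(6, 6) > 27.

E[X] = 148005/8192 ≈ 18.0670; E[X] ≥ 1; first-moment method inconclusive here.


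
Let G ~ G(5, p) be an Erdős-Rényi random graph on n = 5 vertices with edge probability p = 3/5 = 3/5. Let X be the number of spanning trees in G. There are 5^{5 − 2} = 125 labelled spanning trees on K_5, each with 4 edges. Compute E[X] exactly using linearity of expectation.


K_5 has 5^{5 − 2} = 125 labelled spanning trees.
For each such spanning tree H, let X_H = 1 if all 4 edges of H are present in G. Then P[X_H = 1] = p^{4} = (3/5)^{4} = 81/625.
By linearity: E[X] = Σ_H E[X_H] = 125 · p^{4} = 125 · 81/625 = 81/5.
Numerically: E[X] ≈ 16.2.

E[X] = 125 · (3/5)^{4} = 81/5 ≈ 16.2.


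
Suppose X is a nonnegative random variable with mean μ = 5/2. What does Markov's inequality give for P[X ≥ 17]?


μ = E[X] = 5/2, a = 17.
Markov: P[X ≥ 17] ≤ μ/a = (5/2)/17 = 5/34.
Numerically: ≈ 0.14706.
(Since a = 17 > μ = 2.50000, the bound 5/34 is < 1 and informative.)

P[X ≥ 17] ≤ 5/34 ≈ 0.14706.


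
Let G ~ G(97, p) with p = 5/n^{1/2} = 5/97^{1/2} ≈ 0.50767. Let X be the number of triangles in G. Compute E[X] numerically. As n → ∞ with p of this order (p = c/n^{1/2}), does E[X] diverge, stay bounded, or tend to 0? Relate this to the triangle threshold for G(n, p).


Number of potential triangles: C(97, 3) = 147440.
Each occurs with probability p³ ≈ (0.50767)³ ≈ 1.3084358e-01.
By linearity: E[X] = C(97, 3)·p³ ≈ 147440 · 1.3084358e-01 ≈ 19291.57714.
Since α = 1/2 < 1, p = c/n^{1/2} ≫ 1/n is above the triangle threshold p ~ 1/n. Asymptotically E[X] ~ (c³/6)·n^{3(1−α)} = (5³/6)·n^{1.5} → ∞; triangles are abundant w.h.p.

E[X] ≈ 19291.57714; in regime p = Θ(1/n^{1/2}) E[X] diverges (above the triangle threshold p ~ 1/n).


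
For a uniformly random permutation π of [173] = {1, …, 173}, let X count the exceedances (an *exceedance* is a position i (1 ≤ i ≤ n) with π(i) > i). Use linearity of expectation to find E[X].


Write X = Σ_{i=1}^{173} X_i, where X_i = 1_{π(i) > i}.
For each fixed i, π(i) is uniform over {1, …, 173} (marginal of a uniform permutation), so P[π(i) > i] = (n − i)/n. Summing: Σ_{i=1}^{173} (n − i)/n = (0 + 1 + … + 172)/173 = 173(173 − 1)/(2·173) = (173 − 1)/2.
Hence E[X] = Σ_{i=1}^{173} (173 − i)/173 = 86 ≈ 86.000000.

E[X] = 86 = 86.000000.


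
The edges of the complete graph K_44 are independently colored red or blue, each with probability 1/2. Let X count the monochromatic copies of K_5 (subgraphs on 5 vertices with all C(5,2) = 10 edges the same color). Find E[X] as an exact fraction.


Let X = Σ_S X_S over the C(44, 5) = 1086008 subsets S of size 5, where X_S = 1 if the K_5 on S is monochromatic.
For a fixed S, the K_5 on S has C(5, 2) = 10 edges. P[all 10 edges red] = (1/2)^10, and likewise for blue, so P[monochromatic] = 2·(1/2)^10 = 2^{1 − 10} = 1/512.
By linearity: E[X] = C(44, 5) · 2^{1 − 10} = 1086008 · 1/512 = 135751/64.
Numerically: E[X] ≈ 2121.109375.

E[X] = C(44,5)·2^(1−C(5,2)) = 135751/64 ≈ 2121.109375.


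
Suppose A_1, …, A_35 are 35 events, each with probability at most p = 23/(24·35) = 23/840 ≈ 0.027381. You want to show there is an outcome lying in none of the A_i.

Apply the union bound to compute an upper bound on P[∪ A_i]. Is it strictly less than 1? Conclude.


Union bound: P[∪_{i=1}^{35} A_i] ≤ Σ_i P[A_i] ≤ 35·p = 35·(23/840) = 23/24.
Numerically: 23/24 ≈ 0.958333.
Is 23/24 < 1? YES.
Since P[∪ A_i] ≤ 23/24 < 1, the complement has P[∩ A_i^c] ≥ 1 − 23/24 = 1/24 > 0, so some outcome avoids every A_i.

35·p = 23/24 ≈ 0.958333; existence CERTIFIED by the union bound.


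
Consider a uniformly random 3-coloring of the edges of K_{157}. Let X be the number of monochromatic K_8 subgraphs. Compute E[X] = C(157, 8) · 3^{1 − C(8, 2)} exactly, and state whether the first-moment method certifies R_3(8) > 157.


E[X] = C(157, 8) · 3^{1 − 28} = 7637643295425 · 3^{−27} = 7637643295425/7625597484987.
As a reduced fraction: E[X] = 848627032825/847288609443 ≈ 1.0016.
Is E[X] < 1? NO.
Since E[X] ≥ 1, the first-moment bound is inconclusive at n = 157; it does NOT by itself certify R_3(8) > 157.

E[X] = 848627032825/847288609443 ≈ 1.0016; E[X] ≥ 1; first-moment method inconclusive here.


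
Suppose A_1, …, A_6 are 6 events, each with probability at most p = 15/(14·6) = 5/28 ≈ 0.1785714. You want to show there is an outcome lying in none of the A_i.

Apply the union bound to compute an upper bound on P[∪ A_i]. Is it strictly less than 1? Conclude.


Union bound: P[∪_{i=1}^{6} A_i] ≤ Σ_i P[A_i] ≤ 6·p = 6·(5/28) = 15/14.
Numerically: 15/14 ≈ 1.0714286.
Is 15/14 < 1? NO.
Since the bound 15/14 is ≥ 1, the union bound is uninformative here; it does NOT by itself certify existence.

6·p = 15/14 ≈ 1.0714286; existence NOT certified by the union bound.


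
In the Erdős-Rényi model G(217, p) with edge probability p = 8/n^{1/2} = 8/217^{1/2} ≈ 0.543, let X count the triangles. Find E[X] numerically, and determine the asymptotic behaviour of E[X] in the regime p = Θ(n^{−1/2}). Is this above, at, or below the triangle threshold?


Number of potential triangles: C(217, 3) = 1679580.
Each occurs with probability p³ ≈ (0.543)³ ≈ 1.60170e-01.
By linearity: E[X] = C(217, 3)·p³ ≈ 1679580 · 1.60170e-01 ≈ 269017.824.
Since α = 1/2 < 1, p = c/n^{1/2} ≫ 1/n is above the triangle threshold p ~ 1/n. Asymptotically E[X] ~ (c³/6)·n^{3(1−α)} = (8³/6)·n^{1.5} → ∞; triangles are abundant w.h.p.

E[X] ≈ 269017.824; in regime p = Θ(1/n^{1/2}) E[X] diverges (above the triangle threshold p ~ 1/n).


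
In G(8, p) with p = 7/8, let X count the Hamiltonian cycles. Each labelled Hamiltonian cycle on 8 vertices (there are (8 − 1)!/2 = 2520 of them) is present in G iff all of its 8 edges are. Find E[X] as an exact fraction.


K_8 has (8 − 1)!/2 = 2520 labelled Hamiltonian cycles.
For each such Hamiltonian cycle H, let X_H = 1 if all 8 edges of H are present in G. Then P[X_H = 1] = p^{8} = (7/8)^{8} = 5764801/16777216.
By linearity: E[X] = Σ_H E[X_H] = 2520 · p^{8} = 2520 · 5764801/16777216 = 1815912315/2097152.
Numerically: E[X] ≈ 865.89.

E[X] = 2520 · (7/8)^{8} = 1815912315/2097152 ≈ 865.89.


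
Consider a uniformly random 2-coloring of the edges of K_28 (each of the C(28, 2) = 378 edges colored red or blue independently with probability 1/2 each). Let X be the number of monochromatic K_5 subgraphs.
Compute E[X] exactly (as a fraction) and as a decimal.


Let X = Σ_S X_S over the C(28, 5) = 98280 subsets S of size 5, where X_S = 1 if the K_5 on S is monochromatic.
For a fixed S, the K_5 on S has C(5, 2) = 10 edges. P[all 10 edges red] = (1/2)^10, and likewise for blue, so P[monochromatic] = 2·(1/2)^10 = 2^{1 − 10} = 1/512.
Summing: E[X] = C(28, 5) · 2^{1 − 10} = 98280 · 1/512 = 12285/64.
Numerically: E[X] ≈ 191.9531.

E[X] = C(28,5)·2^(1−C(5,2)) = 12285/64 ≈ 191.9531.


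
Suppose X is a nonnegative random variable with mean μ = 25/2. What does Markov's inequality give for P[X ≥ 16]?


μ = E[X] = 25/2, a = 16.
Markov: P[X ≥ 16] ≤ μ/a = (25/2)/16 = 25/32.
Numerically: ≈ 0.781.
(Since a = 16 > μ = 12.500, the bound 25/32 is < 1 and informative.)

P[X ≥ 16] ≤ 25/32 ≈ 0.781.


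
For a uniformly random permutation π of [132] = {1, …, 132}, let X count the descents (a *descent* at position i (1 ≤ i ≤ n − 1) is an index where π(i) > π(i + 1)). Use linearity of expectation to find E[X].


Write X = Σ X_I over i = 1, …, 131, with X_I the indicator of one descent.
There are 131 indicators.
For each fixed i, the pair (π(i), π(i+1)) is a uniformly random ordered pair of distinct values from {1, …, 132}; by symmetry P[π(i) > π(i+1)] = 1/2.
By linearity: E[X] = 131 · (1/2) = (132 − 1) · (1/2) = 131/2 ≈ 65.50000.

E[X] = 131/2 = 65.50000.


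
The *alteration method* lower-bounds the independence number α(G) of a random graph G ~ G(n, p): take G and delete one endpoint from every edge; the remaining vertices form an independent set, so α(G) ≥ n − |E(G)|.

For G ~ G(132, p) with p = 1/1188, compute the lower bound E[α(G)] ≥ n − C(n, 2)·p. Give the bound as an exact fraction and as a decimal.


E[|E(G)|] = C(132, 2)·p = 8646 · (1/1188) = 131/18.
E[α(G)] ≥ n − E[|E(G)|] = 132 − 131/18 = 2245/18.
Numerically: ≈ 124.72222.
(This is only a lower bound; the true E[α(G)] may be larger.)

E[α(G)] ≥ 2245/18 ≈ 124.72222.


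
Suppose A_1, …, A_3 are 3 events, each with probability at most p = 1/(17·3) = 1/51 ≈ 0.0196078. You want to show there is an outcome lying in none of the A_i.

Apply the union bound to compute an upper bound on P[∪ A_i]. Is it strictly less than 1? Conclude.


Union bound: P[∪_{i=1}^{3} A_i] ≤ Σ_i P[A_i] ≤ 3·p = 3·(1/51) = 1/17.
Numerically: 1/17 ≈ 0.0588235.
Is 1/17 < 1? YES.
Since P[∪ A_i] ≤ 1/17 < 1, the complement has P[∩ A_i^c] ≥ 1 − 1/17 = 16/17 > 0, so some outcome avoids every A_i.

3·p = 1/17 ≈ 0.0588235; existence CERTIFIED by the union bound.


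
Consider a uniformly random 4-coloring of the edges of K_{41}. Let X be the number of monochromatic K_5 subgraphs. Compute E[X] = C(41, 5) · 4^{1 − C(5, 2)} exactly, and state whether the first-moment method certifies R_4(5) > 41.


E[X] = C(41, 5) · 4^{1 − 10} = 749398 · 4^{−9} = 749398/262144.
As a reduced fraction: E[X] = 374699/131072 ≈ 2.85873.
Is E[X] < 1? NO.
Since E[X] ≥ 1, the first-moment bound is inconclusive at n = 41; it does NOT by itself certify R_4(5) > 41.

E[X] = 374699/131072 ≈ 2.85873; E[X] ≥ 1; first-moment method inconclusive here.


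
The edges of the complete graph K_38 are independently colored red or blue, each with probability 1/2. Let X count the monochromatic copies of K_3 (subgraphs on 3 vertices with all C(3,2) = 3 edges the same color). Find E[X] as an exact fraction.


Let X = Σ_S X_S over the C(38, 3) = 8436 subsets S of size 3, where X_S = 1 if the K_3 on S is monochromatic.
For a fixed S, the K_3 on S has C(3, 2) = 3 edges. P[all 3 edges red] = (1/2)^3, and likewise for blue, so P[monochromatic] = 2·(1/2)^3 = 2^{1 − 3} = 1/4.
Summing: E[X] = C(38, 3) · 2^{1 − 3} = 8436 · 1/4 = 2109.
Numerically: E[X] ≈ 2109.0000.

E[X] = C(38,3)·2^(1−C(3,2)) = 2109 ≈ 2109.0000.


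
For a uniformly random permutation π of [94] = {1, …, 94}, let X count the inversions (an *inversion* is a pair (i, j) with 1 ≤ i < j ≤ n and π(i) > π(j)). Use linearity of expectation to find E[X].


Write X = Σ X_I over the C(94, 2) = 4371 pairs i < j, with X_I the indicator of one inversion.
There are 4371 indicators.
For each fixed pair i < j, the values π(i) and π(j) are two distinct elements of {1, …, 94} in uniformly random order; by symmetry P[π(i) > π(j)] = 1/2.
By linearity: E[X] = 4371 · (1/2) = C(94, 2) · (1/2) = 4371/2 = 4371/2 ≈ 2185.500000.

E[X] = 4371/2 = 2185.500000.


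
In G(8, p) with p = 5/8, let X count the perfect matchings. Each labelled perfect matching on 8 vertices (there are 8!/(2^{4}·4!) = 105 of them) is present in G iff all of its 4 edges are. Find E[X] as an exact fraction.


K_8 has 8!/(2^{4}·4!) = 105 labelled perfect matchings.
For each such perfect matching H, let X_H = 1 if all 4 edges of H are present in G. Then P[X_H = 1] = p^{4} = (5/8)^{4} = 625/4096.
Summing the indicators: E[X] = Σ_H E[X_H] = 105 · p^{4} = 105 · 625/4096 = 65625/4096.
Numerically: E[X] ≈ 16.022.

E[X] = 105 · (5/8)^{4} = 65625/4096 ≈ 16.022.


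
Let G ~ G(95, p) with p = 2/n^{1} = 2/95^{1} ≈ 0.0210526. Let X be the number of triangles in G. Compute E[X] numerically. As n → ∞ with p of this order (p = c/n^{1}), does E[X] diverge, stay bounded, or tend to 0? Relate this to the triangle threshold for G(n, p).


Number of potential triangles: C(95, 3) = 138415.
Each occurs with probability p³ ≈ (0.0210526)³ ≈ 9.33080624e-06.
By linearity: E[X] = C(95, 3)·p³ ≈ 138415 · 9.33080624e-06 ≈ 1.291524.
Here α = 1, so p = 2/n is exactly at the triangle threshold p ~ 1/n. Asymptotically E[X] → c³/6 = 2³/6 = 4/3 ≈ 1.333333, a bounded constant. In this regime the triangle count is asymptotically Poisson(c³/6).

E[X] ≈ 1.291524; in regime p = Θ(1/n^{1}) E[X] stays bounded (at the triangle threshold p ~ 1/n).


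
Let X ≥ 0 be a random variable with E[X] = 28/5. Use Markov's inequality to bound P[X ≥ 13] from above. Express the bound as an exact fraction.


μ = E[X] = 28/5, a = 13.
Markov: P[X ≥ 13] ≤ μ/a = (28/5)/13 = 28/65.
Numerically: ≈ 0.4308.
(Since a = 13 > μ = 5.6000, the bound 28/65 is < 1 and informative.)

P[X ≥ 13] ≤ 28/65 ≈ 0.4308.


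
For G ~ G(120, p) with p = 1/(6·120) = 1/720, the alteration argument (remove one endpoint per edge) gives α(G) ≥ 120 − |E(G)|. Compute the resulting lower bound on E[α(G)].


E[|E(G)|] = C(120, 2)·p = 7140 · (1/720) = 119/12.
E[α(G)] ≥ n − E[|E(G)|] = 120 − 119/12 = 1321/12.
Numerically: ≈ 110.083333.
(This is only a lower bound; the true E[α(G)] may be larger.)

E[α(G)] ≥ 1321/12 ≈ 110.083333.


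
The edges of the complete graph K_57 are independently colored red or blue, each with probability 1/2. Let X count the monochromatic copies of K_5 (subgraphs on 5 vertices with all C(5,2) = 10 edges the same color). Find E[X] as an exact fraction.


Let X = Σ_S X_S over the C(57, 5) = 4187106 subsets S of size 5, where X_S = 1 if the K_5 on S is monochromatic.
For a fixed S, the K_5 on S has C(5, 2) = 10 edges. P[all 10 edges red] = (1/2)^10, and likewise for blue, so P[monochromatic] = 2·(1/2)^10 = 2^{1 − 10} = 1/512.
By linearity of expectation: E[X] = C(57, 5) · 2^{1 − 10} = 4187106 · 1/512 = 2093553/256.
Numerically: E[X] ≈ 8177.9414.

E[X] = C(57,5)·2^(1−C(5,2)) = 2093553/256 ≈ 8177.9414.


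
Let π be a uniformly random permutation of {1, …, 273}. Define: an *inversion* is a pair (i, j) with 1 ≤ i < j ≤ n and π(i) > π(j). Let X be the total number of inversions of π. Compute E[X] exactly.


Write X = Σ X_I over the C(273, 2) = 37128 pairs i < j, with X_I the indicator of one inversion.
There are 37128 indicators.
For each fixed pair i < j, the values π(i) and π(j) are two distinct elements of {1, …, 273} in uniformly random order; by symmetry P[π(i) > π(j)] = 1/2.
By linearity: E[X] = 37128 · (1/2) = C(273, 2) · (1/2) = 37128/2 = 18564 ≈ 18564.00000.

E[X] = 18564 = 18564.00000.


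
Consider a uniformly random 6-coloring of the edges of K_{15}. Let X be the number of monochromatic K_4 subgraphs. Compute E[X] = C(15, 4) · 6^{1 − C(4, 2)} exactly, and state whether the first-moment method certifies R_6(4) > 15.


E[X] = C(15, 4) · 6^{1 − 6} = 1365 · 6^{−5} = 1365/7776.
As a reduced fraction: E[X] = 455/2592 ≈ 0.175540.
Is E[X] < 1? YES.
Since E[X] < 1, there exists a 6-coloring of K_{15} with no monochromatic K_4; hence R_6(4) > 15.

E[X] = 455/2592 ≈ 0.175540; E[X] < 1, so R_6(4) > 15.


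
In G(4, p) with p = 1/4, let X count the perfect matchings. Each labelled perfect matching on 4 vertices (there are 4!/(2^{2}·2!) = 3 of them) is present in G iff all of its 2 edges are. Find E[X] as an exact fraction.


K_4 has 4!/(2^{2}·2!) = 3 labelled perfect matchings.
For each such perfect matching H, let X_H = 1 if all 2 edges of H are present in G. Then P[X_H = 1] = p^{2} = (1/4)^{2} = 1/16.
By linearity of expectation: E[X] = Σ_H E[X_H] = 3 · p^{2} = 3 · 1/16 = 3/16.
Numerically: E[X] ≈ 0.1875.

E[X] = 3 · (1/4)^{2} = 3/16 ≈ 0.1875.


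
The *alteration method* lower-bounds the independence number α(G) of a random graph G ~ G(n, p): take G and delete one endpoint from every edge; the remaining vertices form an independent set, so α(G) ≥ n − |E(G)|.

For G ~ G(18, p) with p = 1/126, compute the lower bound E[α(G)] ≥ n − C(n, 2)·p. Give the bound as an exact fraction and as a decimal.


E[|E(G)|] = C(18, 2)·p = 153 · (1/126) = 17/14.
E[α(G)] ≥ n − E[|E(G)|] = 18 − 17/14 = 235/14.
Numerically: ≈ 16.785714.
(This is only a lower bound; the true E[α(G)] may be larger.)

E[α(G)] ≥ 235/14 ≈ 16.785714.


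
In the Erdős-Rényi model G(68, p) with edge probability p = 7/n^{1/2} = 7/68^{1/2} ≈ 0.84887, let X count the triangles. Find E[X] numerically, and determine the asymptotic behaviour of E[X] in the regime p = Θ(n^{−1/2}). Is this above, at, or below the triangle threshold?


Number of potential triangles: C(68, 3) = 50116.
Each occurs with probability p³ ≈ (0.84887)³ ≈ 6.1168911e-01.
By linearity: E[X] = C(68, 3)·p³ ≈ 50116 · 6.1168911e-01 ≈ 30655.41159.
Since α = 1/2 < 1, p = c/n^{1/2} ≫ 1/n is above the triangle threshold p ~ 1/n. Asymptotically E[X] ~ (c³/6)·n^{3(1−α)} = (7³/6)·n^{1.5} → ∞; triangles are abundant w.h.p.

E[X] ≈ 30655.41159; in regime p = Θ(1/n^{1/2}) E[X] diverges (above the triangle threshold p ~ 1/n).
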